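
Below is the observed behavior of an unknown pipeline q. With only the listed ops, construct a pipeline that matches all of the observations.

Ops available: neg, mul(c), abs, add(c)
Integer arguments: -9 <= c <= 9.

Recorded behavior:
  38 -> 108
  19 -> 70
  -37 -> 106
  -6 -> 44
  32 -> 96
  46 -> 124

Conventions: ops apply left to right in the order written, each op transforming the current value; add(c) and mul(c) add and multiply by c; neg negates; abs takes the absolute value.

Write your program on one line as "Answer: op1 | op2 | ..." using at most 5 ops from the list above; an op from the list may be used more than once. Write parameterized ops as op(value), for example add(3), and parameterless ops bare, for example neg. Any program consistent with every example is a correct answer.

abs | add(9) | add(7) | mul(-2) | neg

Check, running the answer program on each example:
  38 -> 38 -> 47 -> 54 -> -108 -> 108
  19 -> 19 -> 28 -> 35 -> -70 -> 70
  -37 -> 37 -> 46 -> 53 -> -106 -> 106
  -6 -> 6 -> 15 -> 22 -> -44 -> 44
  32 -> 32 -> 41 -> 48 -> -96 -> 96
  46 -> 46 -> 55 -> 62 -> -124 -> 124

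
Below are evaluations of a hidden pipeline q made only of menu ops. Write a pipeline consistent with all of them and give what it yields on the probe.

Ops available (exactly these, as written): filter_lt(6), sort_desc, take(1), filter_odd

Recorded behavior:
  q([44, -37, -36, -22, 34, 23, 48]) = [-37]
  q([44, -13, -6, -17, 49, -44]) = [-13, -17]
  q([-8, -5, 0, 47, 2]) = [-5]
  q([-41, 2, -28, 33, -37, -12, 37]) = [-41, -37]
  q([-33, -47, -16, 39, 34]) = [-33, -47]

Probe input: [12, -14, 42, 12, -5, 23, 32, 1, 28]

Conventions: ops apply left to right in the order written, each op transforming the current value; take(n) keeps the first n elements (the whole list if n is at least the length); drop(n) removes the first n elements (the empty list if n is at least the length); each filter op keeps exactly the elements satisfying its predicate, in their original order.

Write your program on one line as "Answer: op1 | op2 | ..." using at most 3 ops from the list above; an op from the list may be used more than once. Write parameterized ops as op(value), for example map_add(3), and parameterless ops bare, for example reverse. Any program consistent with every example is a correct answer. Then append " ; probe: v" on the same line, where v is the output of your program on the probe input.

filter_odd | filter_lt(6) ; probe: [-5, 1]

Check, running the answer program on each example:
  [44, -37, -36, -22, 34, 23, 48] -> [-37, 23] -> [-37]
  [44, -13, -6, -17, 49, -44] -> [-13, -17, 49] -> [-13, -17]
  [-8, -5, 0, 47, 2] -> [-5, 47] -> [-5]
  [-41, 2, -28, 33, -37, -12, 37] -> [-41, 33, -37, 37] -> [-41, -37]
  [-33, -47, -16, 39, 34] -> [-33, -47, 39] -> [-33, -47]
  probe: [12, -14, 42, 12, -5, 23, 32, 1, 28] -> [-5, 23, 1] -> [-5, 1]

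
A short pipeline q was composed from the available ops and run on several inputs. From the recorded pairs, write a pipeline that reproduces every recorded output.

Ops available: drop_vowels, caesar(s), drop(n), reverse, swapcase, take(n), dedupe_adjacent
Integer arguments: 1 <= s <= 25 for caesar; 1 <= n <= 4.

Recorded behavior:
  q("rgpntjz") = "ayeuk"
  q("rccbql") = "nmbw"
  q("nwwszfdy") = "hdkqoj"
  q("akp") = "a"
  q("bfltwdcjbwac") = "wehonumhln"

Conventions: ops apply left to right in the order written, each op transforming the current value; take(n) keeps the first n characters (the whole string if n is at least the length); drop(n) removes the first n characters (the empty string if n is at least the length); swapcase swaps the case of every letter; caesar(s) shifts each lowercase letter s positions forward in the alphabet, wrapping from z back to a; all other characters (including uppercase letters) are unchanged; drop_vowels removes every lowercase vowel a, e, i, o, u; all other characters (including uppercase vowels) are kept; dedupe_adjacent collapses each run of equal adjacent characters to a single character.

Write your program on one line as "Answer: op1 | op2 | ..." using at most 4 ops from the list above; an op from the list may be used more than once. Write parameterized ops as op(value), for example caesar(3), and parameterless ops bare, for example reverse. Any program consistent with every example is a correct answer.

caesar(3) | caesar(18) | drop(2) | caesar(16)

Check, running the answer program on each example:
  "rgpntjz" -> "ujsqwmc" -> "mbkioeu" -> "kioeu" -> "ayeuk"
  "rccbql" -> "uffeto" -> "mxxwlg" -> "xwlg" -> "nmbw"
  "nwwszfdy" -> "qzzvcigb" -> "irrnuayt" -> "rnuayt" -> "hdkqoj"
  "akp" -> "dns" -> "vfk" -> "k" -> "a"
  "bfltwdcjbwac" -> "eiowzgfmezdf" -> "wagoryxewrvx" -> "goryxewrvx" -> "wehonumhln"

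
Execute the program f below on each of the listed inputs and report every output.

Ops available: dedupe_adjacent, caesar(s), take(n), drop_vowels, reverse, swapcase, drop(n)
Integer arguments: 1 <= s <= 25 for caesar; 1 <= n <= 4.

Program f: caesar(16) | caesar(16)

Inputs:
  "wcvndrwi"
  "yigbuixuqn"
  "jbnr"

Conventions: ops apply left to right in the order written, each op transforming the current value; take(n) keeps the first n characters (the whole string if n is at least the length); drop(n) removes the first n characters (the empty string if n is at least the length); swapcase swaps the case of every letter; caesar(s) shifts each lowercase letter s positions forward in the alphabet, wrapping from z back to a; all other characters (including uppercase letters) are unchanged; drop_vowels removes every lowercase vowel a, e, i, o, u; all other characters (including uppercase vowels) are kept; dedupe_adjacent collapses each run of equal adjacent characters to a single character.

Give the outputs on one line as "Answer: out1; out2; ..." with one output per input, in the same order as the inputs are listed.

"cibtjxco"; "eomhaodawt"; "phtx"

Execution, op by op:
  "wcvndrwi" -> "msldthmy" -> "cibtjxco"
  "yigbuixuqn" -> "oywrkynkgd" -> "eomhaodawt"
  "jbnr" -> "zrdh" -> "phtx"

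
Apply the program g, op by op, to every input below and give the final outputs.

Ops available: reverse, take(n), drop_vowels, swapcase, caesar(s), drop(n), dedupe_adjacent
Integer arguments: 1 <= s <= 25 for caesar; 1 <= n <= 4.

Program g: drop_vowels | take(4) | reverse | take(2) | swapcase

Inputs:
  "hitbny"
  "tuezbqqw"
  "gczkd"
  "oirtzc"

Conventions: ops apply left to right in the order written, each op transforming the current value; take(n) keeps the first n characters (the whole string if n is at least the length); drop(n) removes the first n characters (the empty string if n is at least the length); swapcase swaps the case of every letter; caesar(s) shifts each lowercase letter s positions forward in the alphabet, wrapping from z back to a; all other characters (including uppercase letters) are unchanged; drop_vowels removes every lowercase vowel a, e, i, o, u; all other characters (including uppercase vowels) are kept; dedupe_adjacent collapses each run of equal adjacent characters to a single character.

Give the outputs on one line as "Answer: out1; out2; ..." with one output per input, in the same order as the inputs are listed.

"NB"; "QB"; "KZ"; "CZ"

Execution, op by op:
  "hitbny" -> "htbny" -> "htbn" -> "nbth" -> "nb" -> "NB"
  "tuezbqqw" -> "tzbqqw" -> "tzbq" -> "qbzt" -> "qb" -> "QB"
  "gczkd" -> "gczkd" -> "gczk" -> "kzcg" -> "kz" -> "KZ"
  "oirtzc" -> "rtzc" -> "rtzc" -> "cztr" -> "cz" -> "CZ"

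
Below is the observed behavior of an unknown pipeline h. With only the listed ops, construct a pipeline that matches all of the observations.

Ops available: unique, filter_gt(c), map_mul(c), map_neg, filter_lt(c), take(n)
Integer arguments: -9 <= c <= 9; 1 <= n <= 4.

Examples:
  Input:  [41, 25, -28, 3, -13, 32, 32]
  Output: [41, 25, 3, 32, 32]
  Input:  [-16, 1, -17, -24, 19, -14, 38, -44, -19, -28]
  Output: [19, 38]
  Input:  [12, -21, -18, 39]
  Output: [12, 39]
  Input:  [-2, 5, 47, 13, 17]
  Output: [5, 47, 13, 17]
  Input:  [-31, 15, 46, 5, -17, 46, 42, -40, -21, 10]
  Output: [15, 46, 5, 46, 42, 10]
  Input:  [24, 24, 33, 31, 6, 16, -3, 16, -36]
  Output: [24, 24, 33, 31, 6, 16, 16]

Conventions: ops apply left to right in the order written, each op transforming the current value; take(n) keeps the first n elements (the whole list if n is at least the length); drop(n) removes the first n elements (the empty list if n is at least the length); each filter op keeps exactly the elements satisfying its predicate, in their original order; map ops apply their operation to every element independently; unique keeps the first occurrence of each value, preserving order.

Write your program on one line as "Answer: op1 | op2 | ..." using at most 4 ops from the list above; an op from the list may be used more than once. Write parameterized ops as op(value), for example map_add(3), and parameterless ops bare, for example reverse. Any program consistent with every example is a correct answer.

map_neg | filter_lt(-1) | map_neg

Check, running the answer program on each example:
  [41, 25, -28, 3, -13, 32, 32] -> [-41, -25, 28, -3, 13, -32, -32] -> [-41, -25, -3, -32, -32] -> [41, 25, 3, 32, 32]
  [-16, 1, -17, -24, 19, -14, 38, -44, -19, -28] -> [16, -1, 17, 24, -19, 14, -38, 44, 19, 28] -> [-19, -38] -> [19, 38]
  [12, -21, -18, 39] -> [-12, 21, 18, -39] -> [-12, -39] -> [12, 39]
  [-2, 5, 47, 13, 17] -> [2, -5, -47, -13, -17] -> [-5, -47, -13, -17] -> [5, 47, 13, 17]
  [-31, 15, 46, 5, -17, 46, 42, -40, -21, 10] -> [31, -15, -46, -5, 17, -46, -42, 40, 21, -10] -> [-15, -46, -5, -46, -42, -10] -> [15, 46, 5, 46, 42, 10]
  [24, 24, 33, 31, 6, 16, -3, 16, -36] -> [-24, -24, -33, -31, -6, -16, 3, -16, 36] -> [-24, -24, -33, -31, -6, -16, -16] -> [24, 24, 33, 31, 6, 16, 16]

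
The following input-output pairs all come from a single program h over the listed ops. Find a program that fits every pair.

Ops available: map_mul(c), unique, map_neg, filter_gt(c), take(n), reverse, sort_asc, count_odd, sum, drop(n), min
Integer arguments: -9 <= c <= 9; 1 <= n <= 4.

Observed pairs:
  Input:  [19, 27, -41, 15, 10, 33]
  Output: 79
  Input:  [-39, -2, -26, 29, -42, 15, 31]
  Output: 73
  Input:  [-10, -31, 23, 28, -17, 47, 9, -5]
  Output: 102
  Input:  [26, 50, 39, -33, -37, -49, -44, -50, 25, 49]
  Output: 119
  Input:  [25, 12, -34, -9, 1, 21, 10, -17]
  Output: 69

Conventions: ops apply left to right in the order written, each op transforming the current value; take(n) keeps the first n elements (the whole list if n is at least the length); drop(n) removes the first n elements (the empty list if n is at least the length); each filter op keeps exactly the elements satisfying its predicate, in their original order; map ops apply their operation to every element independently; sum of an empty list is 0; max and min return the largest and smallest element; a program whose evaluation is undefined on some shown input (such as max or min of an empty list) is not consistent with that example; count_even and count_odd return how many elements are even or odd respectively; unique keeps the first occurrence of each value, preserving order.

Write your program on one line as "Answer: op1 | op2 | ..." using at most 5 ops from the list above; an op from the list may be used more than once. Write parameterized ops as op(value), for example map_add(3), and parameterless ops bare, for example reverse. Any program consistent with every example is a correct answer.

reverse | sort_asc | drop(3) | sum

Check, running the answer program on each example:
  [19, 27, -41, 15, 10, 33] -> [33, 10, 15, -41, 27, 19] -> [-41, 10, 15, 19, 27, 33] -> [19, 27, 33] -> 79
  [-39, -2, -26, 29, -42, 15, 31] -> [31, 15, -42, 29, -26, -2, -39] -> [-42, -39, -26, -2, 15, 29, 31] -> [-2, 15, 29, 31] -> 73
  [-10, -31, 23, 28, -17, 47, 9, -5] -> [-5, 9, 47, -17, 28, 23, -31, -10] -> [-31, -17, -10, -5, 9, 23, 28, 47] -> [-5, 9, 23, 28, 47] -> 102
  [26, 50, 39, -33, -37, -49, -44, -50, 25, 49] -> [49, 25, -50, -44, -49, -37, -33, 39, 50, 26] -> [-50, -49, -44, -37, -33, 25, 26, 39, 49, 50] -> [-37, -33, 25, 26, 39, 49, 50] -> 119
  [25, 12, -34, -9, 1, 21, 10, -17] -> [-17, 10, 21, 1, -9, -34, 12, 25] -> [-34, -17, -9, 1, 10, 12, 21, 25] -> [1, 10, 12, 21, 25] -> 69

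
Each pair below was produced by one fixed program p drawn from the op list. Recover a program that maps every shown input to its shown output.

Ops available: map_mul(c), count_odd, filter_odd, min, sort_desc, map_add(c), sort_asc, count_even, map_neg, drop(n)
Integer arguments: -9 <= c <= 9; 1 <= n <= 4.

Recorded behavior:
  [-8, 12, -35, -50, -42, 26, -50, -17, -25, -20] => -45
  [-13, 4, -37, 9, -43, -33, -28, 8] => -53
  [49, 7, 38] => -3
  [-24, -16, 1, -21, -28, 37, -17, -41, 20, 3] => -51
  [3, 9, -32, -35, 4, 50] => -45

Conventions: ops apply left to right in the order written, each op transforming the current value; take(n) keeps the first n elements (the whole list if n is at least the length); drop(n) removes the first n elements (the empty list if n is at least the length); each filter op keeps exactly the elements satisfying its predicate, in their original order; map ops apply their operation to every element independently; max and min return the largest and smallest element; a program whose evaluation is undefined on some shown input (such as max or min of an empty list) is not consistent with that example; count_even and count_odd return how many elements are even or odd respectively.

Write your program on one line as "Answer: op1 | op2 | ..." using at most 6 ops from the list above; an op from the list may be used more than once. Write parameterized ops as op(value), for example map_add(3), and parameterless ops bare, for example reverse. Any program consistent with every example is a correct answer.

sort_asc | map_add(-8) | filter_odd | map_add(-2) | min

Check, running the answer program on each example:
  [-8, 12, -35, -50, -42, 26, -50, -17, -25, -20] -> [-50, -50, -42, -35, -25, -20, -17, -8, 12, 26] -> [-58, -58, -50, -43, -33, -28, -25, -16, 4, 18] -> [-43, -33, -25] -> [-45, -35, -27] -> -45
  [-13, 4, -37, 9, -43, -33, -28, 8] -> [-43, -37, -33, -28, -13, 4, 8, 9] -> [-51, -45, -41, -36, -21, -4, 0, 1] -> [-51, -45, -41, -21, 1] -> [-53, -47, -43, -23, -1] -> -53
  [49, 7, 38] -> [7, 38, 49] -> [-1, 30, 41] -> [-1, 41] -> [-3, 39] -> -3
  [-24, -16, 1, -21, -28, 37, -17, -41, 20, 3] -> [-41, -28, -24, -21, -17, -16, 1, 3, 20, 37] -> [-49, -36, -32, -29, -25, -24, -7, -5, 12, 29] -> [-49, -29, -25, -7, -5, 29] -> [-51, -31, -27, -9, -7, 27] -> -51
  [3, 9, -32, -35, 4, 50] -> [-35, -32, 3, 4, 9, 50] -> [-43, -40, -5, -4, 1, 42] -> [-43, -5, 1] -> [-45, -7, -1] -> -45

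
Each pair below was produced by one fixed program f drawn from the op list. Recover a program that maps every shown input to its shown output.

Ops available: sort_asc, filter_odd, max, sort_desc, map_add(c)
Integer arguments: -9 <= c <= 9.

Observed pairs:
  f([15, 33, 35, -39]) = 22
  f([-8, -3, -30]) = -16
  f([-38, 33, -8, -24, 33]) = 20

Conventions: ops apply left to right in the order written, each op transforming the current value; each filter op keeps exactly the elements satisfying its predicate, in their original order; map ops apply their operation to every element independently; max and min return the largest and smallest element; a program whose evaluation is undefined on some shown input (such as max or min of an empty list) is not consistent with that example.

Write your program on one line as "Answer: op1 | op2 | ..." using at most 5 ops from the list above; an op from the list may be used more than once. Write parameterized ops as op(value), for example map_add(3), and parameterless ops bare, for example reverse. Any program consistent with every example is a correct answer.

map_add(-4) | map_add(-8) | map_add(-1) | sort_desc | max

Check, running the answer program on each example:
  [15, 33, 35, -39] -> [11, 29, 31, -43] -> [3, 21, 23, -51] -> [2, 20, 22, -52] -> [22, 20, 2, -52] -> 22
  [-8, -3, -30] -> [-12, -7, -34] -> [-20, -15, -42] -> [-21, -16, -43] -> [-16, -21, -43] -> -16
  [-38, 33, -8, -24, 33] -> [-42, 29, -12, -28, 29] -> [-50, 21, -20, -36, 21] -> [-51, 20, -21, -37, 20] -> [20, 20, -21, -37, -51] -> 20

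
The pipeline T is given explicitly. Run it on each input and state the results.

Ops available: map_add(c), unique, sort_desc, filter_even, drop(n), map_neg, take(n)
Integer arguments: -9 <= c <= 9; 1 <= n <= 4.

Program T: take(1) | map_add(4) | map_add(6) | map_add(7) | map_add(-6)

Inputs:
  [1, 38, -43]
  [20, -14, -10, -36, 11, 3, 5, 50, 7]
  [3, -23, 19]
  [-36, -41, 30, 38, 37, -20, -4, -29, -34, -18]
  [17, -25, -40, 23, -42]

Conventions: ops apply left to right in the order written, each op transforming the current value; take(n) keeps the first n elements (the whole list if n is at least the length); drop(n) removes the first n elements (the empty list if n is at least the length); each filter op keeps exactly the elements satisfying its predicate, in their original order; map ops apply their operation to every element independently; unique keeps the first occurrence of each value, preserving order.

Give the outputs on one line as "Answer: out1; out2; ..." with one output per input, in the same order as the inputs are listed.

[12]; [31]; [14]; [-25]; [28]

Execution, op by op:
  [1, 38, -43] -> [1] -> [5] -> [11] -> [18] -> [12]
  [20, -14, -10, -36, 11, 3, 5, 50, 7] -> [20] -> [24] -> [30] -> [37] -> [31]
  [3, -23, 19] -> [3] -> [7] -> [13] -> [20] -> [14]
  [-36, -41, 30, 38, 37, -20, -4, -29, -34, -18] -> [-36] -> [-32] -> [-26] -> [-19] -> [-25]
  [17, -25, -40, 23, -42] -> [17] -> [21] -> [27] -> [34] -> [28]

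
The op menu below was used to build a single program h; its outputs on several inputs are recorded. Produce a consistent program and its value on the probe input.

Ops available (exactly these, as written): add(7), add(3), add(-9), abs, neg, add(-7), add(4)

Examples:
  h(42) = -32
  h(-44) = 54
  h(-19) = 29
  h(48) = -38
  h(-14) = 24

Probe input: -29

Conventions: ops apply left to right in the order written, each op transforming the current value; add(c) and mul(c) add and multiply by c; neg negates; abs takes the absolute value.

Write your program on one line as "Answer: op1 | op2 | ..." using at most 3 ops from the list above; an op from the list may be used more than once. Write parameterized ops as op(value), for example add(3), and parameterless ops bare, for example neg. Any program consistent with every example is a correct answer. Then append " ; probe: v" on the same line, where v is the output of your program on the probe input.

add(-7) | neg | add(3) ; probe: 39

Check, running the answer program on each example:
  42 -> 35 -> -35 -> -32
  -44 -> -51 -> 51 -> 54
  -19 -> -26 -> 26 -> 29
  48 -> 41 -> -41 -> -38
  -14 -> -21 -> 21 -> 24
  probe: -29 -> -36 -> 36 -> 39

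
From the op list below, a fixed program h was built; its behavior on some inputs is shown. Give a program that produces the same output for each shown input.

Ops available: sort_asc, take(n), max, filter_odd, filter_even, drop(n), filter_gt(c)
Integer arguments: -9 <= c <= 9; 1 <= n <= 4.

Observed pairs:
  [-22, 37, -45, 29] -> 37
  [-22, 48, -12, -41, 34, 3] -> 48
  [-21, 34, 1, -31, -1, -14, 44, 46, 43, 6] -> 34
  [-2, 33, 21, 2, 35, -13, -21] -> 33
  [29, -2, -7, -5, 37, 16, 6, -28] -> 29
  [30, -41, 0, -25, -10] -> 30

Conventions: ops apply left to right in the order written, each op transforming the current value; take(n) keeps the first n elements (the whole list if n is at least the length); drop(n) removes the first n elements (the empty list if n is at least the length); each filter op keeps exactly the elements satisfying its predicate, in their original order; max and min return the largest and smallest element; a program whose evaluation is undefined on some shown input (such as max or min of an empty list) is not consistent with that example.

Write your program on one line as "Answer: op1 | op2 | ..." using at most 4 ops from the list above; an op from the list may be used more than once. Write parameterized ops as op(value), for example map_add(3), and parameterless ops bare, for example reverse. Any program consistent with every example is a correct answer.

filter_gt(1) | take(1) | max

Check, running the answer program on each example:
  [-22, 37, -45, 29] -> [37, 29] -> [37] -> 37
  [-22, 48, -12, -41, 34, 3] -> [48, 34, 3] -> [48] -> 48
  [-21, 34, 1, -31, -1, -14, 44, 46, 43, 6] -> [34, 44, 46, 43, 6] -> [34] -> 34
  [-2, 33, 21, 2, 35, -13, -21] -> [33, 21, 2, 35] -> [33] -> 33
  [29, -2, -7, -5, 37, 16, 6, -28] -> [29, 37, 16, 6] -> [29] -> 29
  [30, -41, 0, -25, -10] -> [30] -> [30] -> 30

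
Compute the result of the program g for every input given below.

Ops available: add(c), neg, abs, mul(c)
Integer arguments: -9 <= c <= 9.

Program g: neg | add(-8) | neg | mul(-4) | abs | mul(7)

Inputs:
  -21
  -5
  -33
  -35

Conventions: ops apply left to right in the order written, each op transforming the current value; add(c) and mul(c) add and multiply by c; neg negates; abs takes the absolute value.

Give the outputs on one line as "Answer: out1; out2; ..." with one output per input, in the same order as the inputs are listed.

364; 84; 700; 756

Execution, op by op:
  -21 -> 21 -> 13 -> -13 -> 52 -> 52 -> 364
  -5 -> 5 -> -3 -> 3 -> -12 -> 12 -> 84
  -33 -> 33 -> 25 -> -25 -> 100 -> 100 -> 700
  -35 -> 35 -> 27 -> -27 -> 108 -> 108 -> 756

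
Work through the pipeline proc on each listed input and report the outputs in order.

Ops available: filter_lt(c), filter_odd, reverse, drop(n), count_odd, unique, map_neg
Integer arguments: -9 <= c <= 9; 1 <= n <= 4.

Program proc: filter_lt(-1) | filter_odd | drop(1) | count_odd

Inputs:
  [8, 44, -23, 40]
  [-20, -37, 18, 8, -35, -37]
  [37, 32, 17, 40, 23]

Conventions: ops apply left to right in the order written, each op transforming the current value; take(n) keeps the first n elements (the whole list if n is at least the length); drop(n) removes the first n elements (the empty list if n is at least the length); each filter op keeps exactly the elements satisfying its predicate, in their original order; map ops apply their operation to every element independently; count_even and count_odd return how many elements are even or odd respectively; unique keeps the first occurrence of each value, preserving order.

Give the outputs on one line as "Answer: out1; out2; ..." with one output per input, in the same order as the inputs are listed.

0; 2; 0

Execution, op by op:
  [8, 44, -23, 40] -> [-23] -> [-23] -> [] -> 0
  [-20, -37, 18, 8, -35, -37] -> [-20, -37, -35, -37] -> [-37, -35, -37] -> [-35, -37] -> 2
  [37, 32, 17, 40, 23] -> [] -> [] -> [] -> 0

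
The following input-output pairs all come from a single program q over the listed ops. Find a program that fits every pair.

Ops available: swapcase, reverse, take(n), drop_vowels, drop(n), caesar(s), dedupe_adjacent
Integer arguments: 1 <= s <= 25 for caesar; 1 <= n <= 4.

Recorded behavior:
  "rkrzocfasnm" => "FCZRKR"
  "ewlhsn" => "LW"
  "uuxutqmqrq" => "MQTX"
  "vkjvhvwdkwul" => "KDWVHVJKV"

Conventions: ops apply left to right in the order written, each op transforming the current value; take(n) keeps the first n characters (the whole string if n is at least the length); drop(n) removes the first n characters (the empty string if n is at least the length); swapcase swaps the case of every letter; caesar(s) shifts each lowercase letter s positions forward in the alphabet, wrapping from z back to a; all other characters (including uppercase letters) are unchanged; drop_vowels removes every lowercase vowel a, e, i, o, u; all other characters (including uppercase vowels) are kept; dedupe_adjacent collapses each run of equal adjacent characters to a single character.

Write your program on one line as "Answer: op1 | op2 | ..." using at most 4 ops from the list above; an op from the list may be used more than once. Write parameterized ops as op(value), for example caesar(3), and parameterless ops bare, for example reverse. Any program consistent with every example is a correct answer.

reverse | drop(3) | drop_vowels | swapcase

Check, running the answer program on each example:
  "rkrzocfasnm" -> "mnsafcozrkr" -> "afcozrkr" -> "fczrkr" -> "FCZRKR"
  "ewlhsn" -> "nshlwe" -> "lwe" -> "lw" -> "LW"
  "uuxutqmqrq" -> "qrqmqtuxuu" -> "mqtuxuu" -> "mqtx" -> "MQTX"
  "vkjvhvwdkwul" -> "luwkdwvhvjkv" -> "kdwvhvjkv" -> "kdwvhvjkv" -> "KDWVHVJKV"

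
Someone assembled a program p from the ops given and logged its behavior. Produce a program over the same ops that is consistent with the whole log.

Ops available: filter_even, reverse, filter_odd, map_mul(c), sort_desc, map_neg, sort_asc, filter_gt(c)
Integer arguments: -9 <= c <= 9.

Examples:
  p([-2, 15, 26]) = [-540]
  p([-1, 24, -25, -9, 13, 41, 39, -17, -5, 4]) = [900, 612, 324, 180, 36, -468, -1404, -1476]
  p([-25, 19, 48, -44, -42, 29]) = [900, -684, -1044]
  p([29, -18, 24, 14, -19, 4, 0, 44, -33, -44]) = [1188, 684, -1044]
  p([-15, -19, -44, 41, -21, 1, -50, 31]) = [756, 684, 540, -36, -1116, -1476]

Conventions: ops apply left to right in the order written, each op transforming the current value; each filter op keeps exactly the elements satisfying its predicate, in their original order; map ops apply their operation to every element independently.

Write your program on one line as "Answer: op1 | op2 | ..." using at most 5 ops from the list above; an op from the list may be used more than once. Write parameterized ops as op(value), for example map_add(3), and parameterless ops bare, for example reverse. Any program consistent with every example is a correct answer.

map_mul(9) | reverse | filter_odd | sort_asc | map_mul(-4)

Check, running the answer program on each example:
  [-2, 15, 26] -> [-18, 135, 234] -> [234, 135, -18] -> [135] -> [135] -> [-540]
  [-1, 24, -25, -9, 13, 41, 39, -17, -5, 4] -> [-9, 216, -225, -81, 117, 369, 351, -153, -45, 36] -> [36, -45, -153, 351, 369, 117, -81, -225, 216, -9] -> [-45, -153, 351, 369, 117, -81, -225, -9] -> [-225, -153, -81, -45, -9, 117, 351, 369] -> [900, 612, 324, 180, 36, -468, -1404, -1476]
  [-25, 19, 48, -44, -42, 29] -> [-225, 171, 432, -396, -378, 261] -> [261, -378, -396, 432, 171, -225] -> [261, 171, -225] -> [-225, 171, 261] -> [900, -684, -1044]
  [29, -18, 24, 14, -19, 4, 0, 44, -33, -44] -> [261, -162, 216, 126, -171, 36, 0, 396, -297, -396] -> [-396, -297, 396, 0, 36, -171, 126, 216, -162, 261] -> [-297, -171, 261] -> [-297, -171, 261] -> [1188, 684, -1044]
  [-15, -19, -44, 41, -21, 1, -50, 31] -> [-135, -171, -396, 369, -189, 9, -450, 279] -> [279, -450, 9, -189, 369, -396, -171, -135] -> [279, 9, -189, 369, -171, -135] -> [-189, -171, -135, 9, 279, 369] -> [756, 684, 540, -36, -1116, -1476]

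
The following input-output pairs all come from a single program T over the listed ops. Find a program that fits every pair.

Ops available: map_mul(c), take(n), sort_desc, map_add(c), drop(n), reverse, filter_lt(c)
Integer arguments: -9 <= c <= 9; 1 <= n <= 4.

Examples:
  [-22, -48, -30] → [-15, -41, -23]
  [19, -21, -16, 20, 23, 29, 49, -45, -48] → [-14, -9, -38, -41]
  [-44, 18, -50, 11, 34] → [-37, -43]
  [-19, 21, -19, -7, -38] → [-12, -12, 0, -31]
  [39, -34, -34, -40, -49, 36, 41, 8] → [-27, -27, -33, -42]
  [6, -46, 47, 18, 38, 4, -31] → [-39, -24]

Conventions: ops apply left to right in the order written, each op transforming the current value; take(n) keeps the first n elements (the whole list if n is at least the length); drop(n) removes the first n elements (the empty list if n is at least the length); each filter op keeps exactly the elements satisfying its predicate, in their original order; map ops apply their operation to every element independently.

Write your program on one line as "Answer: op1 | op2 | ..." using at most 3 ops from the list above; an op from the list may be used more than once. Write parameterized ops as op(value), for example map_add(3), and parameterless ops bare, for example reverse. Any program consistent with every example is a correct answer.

map_add(7) | filter_lt(8)

Check, running the answer program on each example:
  [-22, -48, -30] -> [-15, -41, -23] -> [-15, -41, -23]
  [19, -21, -16, 20, 23, 29, 49, -45, -48] -> [26, -14, -9, 27, 30, 36, 56, -38, -41] -> [-14, -9, -38, -41]
  [-44, 18, -50, 11, 34] -> [-37, 25, -43, 18, 41] -> [-37, -43]
  [-19, 21, -19, -7, -38] -> [-12, 28, -12, 0, -31] -> [-12, -12, 0, -31]
  [39, -34, -34, -40, -49, 36, 41, 8] -> [46, -27, -27, -33, -42, 43, 48, 15] -> [-27, -27, -33, -42]
  [6, -46, 47, 18, 38, 4, -31] -> [13, -39, 54, 25, 45, 11, -24] -> [-39, -24]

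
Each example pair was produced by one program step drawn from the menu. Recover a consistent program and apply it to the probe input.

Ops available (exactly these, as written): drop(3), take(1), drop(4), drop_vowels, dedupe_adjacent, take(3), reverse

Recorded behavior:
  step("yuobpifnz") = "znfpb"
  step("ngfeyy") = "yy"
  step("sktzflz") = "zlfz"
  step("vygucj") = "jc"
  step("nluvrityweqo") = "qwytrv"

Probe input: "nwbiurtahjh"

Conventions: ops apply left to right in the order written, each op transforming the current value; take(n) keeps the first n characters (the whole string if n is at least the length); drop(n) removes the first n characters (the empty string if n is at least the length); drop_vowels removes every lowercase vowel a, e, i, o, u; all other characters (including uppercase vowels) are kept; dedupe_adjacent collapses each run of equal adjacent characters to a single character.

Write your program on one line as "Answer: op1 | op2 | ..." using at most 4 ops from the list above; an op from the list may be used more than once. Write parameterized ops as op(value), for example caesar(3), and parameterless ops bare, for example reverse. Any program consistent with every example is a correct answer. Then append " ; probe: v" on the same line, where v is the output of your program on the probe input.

drop(3) | reverse | drop_vowels ; probe: "hjhtr"

Check, running the answer program on each example:
  "yuobpifnz" -> "bpifnz" -> "znfipb" -> "znfpb"
  "ngfeyy" -> "eyy" -> "yye" -> "yy"
  "sktzflz" -> "zflz" -> "zlfz" -> "zlfz"
  "vygucj" -> "ucj" -> "jcu" -> "jc"
  "nluvrityweqo" -> "vrityweqo" -> "oqewytirv" -> "qwytrv"
  probe: "nwbiurtahjh" -> "iurtahjh" -> "hjhatrui" -> "hjhtr"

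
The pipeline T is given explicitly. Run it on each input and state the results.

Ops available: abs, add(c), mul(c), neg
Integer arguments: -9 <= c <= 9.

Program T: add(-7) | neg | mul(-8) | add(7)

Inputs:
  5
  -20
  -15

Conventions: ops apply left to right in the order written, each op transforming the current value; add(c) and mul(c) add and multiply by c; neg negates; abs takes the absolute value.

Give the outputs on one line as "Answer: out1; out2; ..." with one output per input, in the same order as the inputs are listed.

-9; -209; -169

Execution, op by op:
  5 -> -2 -> 2 -> -16 -> -9
  -20 -> -27 -> 27 -> -216 -> -209
  -15 -> -22 -> 22 -> -176 -> -169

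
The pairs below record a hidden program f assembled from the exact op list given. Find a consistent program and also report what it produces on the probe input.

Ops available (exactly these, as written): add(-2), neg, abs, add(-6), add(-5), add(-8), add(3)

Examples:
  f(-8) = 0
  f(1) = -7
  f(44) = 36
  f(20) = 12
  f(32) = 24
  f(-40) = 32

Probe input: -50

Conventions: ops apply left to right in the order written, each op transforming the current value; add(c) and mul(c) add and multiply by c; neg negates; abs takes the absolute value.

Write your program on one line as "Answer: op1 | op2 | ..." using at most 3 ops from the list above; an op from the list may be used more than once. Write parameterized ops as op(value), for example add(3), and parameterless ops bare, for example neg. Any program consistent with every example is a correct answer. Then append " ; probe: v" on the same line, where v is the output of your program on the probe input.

abs | add(-6) | add(-2) ; probe: 42

Check, running the answer program on each example:
  -8 -> 8 -> 2 -> 0
  1 -> 1 -> -5 -> -7
  44 -> 44 -> 38 -> 36
  20 -> 20 -> 14 -> 12
  32 -> 32 -> 26 -> 24
  -40 -> 40 -> 34 -> 32
  probe: -50 -> 50 -> 44 -> 42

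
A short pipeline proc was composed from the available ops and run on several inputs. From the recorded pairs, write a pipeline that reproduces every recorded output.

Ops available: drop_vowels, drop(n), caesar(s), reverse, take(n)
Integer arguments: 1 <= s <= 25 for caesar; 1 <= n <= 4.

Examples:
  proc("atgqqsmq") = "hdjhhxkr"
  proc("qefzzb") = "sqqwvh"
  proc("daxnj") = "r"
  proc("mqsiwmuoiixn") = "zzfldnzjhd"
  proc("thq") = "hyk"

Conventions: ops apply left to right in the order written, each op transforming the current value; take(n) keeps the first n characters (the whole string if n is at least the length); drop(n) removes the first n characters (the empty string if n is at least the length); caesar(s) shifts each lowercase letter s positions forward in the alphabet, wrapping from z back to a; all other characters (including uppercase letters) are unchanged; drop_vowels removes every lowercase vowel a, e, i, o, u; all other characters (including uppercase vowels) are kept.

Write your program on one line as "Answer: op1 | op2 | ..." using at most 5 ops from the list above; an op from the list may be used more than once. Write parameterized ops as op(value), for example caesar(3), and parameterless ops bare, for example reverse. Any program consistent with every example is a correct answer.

caesar(6) | reverse | caesar(11) | drop_vowels

Check, running the answer program on each example:
  "atgqqsmq" -> "gzmwwysw" -> "wsywwmzg" -> "hdjhhxkr" -> "hdjhhxkr"
  "qefzzb" -> "wklffh" -> "hfflkw" -> "sqqwvh" -> "sqqwvh"
  "daxnj" -> "jgdtp" -> "ptdgj" -> "aeoru" -> "r"
  "mqsiwmuoiixn" -> "swyocsauoodt" -> "tdoouascoyws" -> "eozzfldnzjhd" -> "zzfldnzjhd"
  "thq" -> "znw" -> "wnz" -> "hyk" -> "hyk"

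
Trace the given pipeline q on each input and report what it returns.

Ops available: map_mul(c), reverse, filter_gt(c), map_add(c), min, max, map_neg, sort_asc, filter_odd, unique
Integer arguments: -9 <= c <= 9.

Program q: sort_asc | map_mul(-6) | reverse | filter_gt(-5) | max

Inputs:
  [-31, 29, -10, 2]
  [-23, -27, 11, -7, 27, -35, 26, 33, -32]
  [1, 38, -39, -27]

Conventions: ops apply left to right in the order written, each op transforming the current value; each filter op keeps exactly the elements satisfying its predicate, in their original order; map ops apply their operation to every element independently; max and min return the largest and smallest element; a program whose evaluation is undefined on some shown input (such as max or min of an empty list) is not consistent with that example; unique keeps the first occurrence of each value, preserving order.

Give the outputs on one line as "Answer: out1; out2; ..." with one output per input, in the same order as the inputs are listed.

Execution, op by op:
  [-31, 29, -10, 2] -> [-31, -10, 2, 29] -> [186, 60, -12, -174] -> [-174, -12, 60, 186] -> [60, 186] -> 186
  [-23, -27, 11, -7, 27, -35, 26, 33, -32] -> [-35, -32, -27, -23, -7, 11, 26, 27, 33] -> [210, 192, 162, 138, 42, -66, -156, -162, -198] -> [-198, -162, -156, -66, 42, 138, 162, 192, 210] -> [42, 138, 162, 192, 210] -> 210
  [1, 38, -39, -27] -> [-39, -27, 1, 38] -> [234, 162, -6, -228] -> [-228, -6, 162, 234] -> [162, 234] -> 234

186; 210; 234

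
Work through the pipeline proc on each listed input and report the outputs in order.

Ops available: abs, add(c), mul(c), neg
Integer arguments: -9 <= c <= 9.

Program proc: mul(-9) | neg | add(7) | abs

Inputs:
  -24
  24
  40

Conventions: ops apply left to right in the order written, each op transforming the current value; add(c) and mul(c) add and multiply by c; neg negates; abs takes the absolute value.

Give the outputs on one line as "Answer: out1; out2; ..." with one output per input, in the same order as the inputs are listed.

Execution, op by op:
  -24 -> 216 -> -216 -> -209 -> 209
  24 -> -216 -> 216 -> 223 -> 223
  40 -> -360 -> 360 -> 367 -> 367

209; 223; 367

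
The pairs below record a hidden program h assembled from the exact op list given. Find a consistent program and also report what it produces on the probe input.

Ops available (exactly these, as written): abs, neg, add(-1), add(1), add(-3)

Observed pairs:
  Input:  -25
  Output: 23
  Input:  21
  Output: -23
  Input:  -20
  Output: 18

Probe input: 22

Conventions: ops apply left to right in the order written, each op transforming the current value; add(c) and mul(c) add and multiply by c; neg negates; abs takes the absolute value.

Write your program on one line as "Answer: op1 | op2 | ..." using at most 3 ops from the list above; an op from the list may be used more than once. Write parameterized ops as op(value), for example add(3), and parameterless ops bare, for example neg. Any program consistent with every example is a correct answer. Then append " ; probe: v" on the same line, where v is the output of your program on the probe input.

neg | add(1) | add(-3) ; probe: -24

Check, running the answer program on each example:
  -25 -> 25 -> 26 -> 23
  21 -> -21 -> -20 -> -23
  -20 -> 20 -> 21 -> 18
  probe: 22 -> -22 -> -21 -> -24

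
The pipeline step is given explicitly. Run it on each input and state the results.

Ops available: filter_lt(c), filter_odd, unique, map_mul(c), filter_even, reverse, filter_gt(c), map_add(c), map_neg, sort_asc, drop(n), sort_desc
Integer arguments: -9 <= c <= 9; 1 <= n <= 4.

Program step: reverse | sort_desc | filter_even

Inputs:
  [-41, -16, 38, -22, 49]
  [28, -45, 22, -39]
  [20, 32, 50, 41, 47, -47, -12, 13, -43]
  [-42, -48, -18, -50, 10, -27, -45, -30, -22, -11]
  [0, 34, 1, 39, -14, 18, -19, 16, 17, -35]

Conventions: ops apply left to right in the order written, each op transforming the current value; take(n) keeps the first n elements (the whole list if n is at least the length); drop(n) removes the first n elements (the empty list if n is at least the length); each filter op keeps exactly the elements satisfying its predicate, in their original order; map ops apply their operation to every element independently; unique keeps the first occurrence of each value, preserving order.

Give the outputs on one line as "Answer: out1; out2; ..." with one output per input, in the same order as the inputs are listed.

Execution, op by op:
  [-41, -16, 38, -22, 49] -> [49, -22, 38, -16, -41] -> [49, 38, -16, -22, -41] -> [38, -16, -22]
  [28, -45, 22, -39] -> [-39, 22, -45, 28] -> [28, 22, -39, -45] -> [28, 22]
  [20, 32, 50, 41, 47, -47, -12, 13, -43] -> [-43, 13, -12, -47, 47, 41, 50, 32, 20] -> [50, 47, 41, 32, 20, 13, -12, -43, -47] -> [50, 32, 20, -12]
  [-42, -48, -18, -50, 10, -27, -45, -30, -22, -11] -> [-11, -22, -30, -45, -27, 10, -50, -18, -48, -42] -> [10, -11, -18, -22, -27, -30, -42, -45, -48, -50] -> [10, -18, -22, -30, -42, -48, -50]
  [0, 34, 1, 39, -14, 18, -19, 16, 17, -35] -> [-35, 17, 16, -19, 18, -14, 39, 1, 34, 0] -> [39, 34, 18, 17, 16, 1, 0, -14, -19, -35] -> [34, 18, 16, 0, -14]

[38, -16, -22]; [28, 22]; [50, 32, 20, -12]; [10, -18, -22, -30, -42, -48, -50]; [34, 18, 16, 0, -14]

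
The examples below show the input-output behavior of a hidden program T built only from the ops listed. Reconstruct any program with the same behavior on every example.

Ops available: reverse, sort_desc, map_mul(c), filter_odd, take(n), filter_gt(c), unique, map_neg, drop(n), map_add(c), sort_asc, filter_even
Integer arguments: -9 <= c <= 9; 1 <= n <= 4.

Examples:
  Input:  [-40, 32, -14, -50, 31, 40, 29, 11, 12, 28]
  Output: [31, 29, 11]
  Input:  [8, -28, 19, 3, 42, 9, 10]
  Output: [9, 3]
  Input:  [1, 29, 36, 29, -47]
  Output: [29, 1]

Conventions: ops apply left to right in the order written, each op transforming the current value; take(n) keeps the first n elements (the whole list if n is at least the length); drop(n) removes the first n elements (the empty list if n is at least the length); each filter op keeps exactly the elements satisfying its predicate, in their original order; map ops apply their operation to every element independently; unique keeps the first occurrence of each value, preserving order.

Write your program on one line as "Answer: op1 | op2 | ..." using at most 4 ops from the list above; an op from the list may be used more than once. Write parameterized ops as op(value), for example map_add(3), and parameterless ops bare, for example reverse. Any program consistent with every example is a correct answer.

filter_gt(-5) | sort_desc | drop(2) | filter_odd

Check, running the answer program on each example:
  [-40, 32, -14, -50, 31, 40, 29, 11, 12, 28] -> [32, 31, 40, 29, 11, 12, 28] -> [40, 32, 31, 29, 28, 12, 11] -> [31, 29, 28, 12, 11] -> [31, 29, 11]
  [8, -28, 19, 3, 42, 9, 10] -> [8, 19, 3, 42, 9, 10] -> [42, 19, 10, 9, 8, 3] -> [10, 9, 8, 3] -> [9, 3]
  [1, 29, 36, 29, -47] -> [1, 29, 36, 29] -> [36, 29, 29, 1] -> [29, 1] -> [29, 1]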